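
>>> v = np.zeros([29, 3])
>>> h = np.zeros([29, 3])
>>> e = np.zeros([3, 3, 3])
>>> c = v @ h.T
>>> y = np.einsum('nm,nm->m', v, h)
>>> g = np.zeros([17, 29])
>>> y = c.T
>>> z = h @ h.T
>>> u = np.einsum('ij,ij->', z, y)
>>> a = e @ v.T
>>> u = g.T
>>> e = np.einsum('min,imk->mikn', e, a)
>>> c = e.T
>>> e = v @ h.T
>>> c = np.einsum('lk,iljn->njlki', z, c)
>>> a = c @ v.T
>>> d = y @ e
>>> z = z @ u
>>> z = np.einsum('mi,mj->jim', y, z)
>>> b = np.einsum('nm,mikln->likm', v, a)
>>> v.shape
(29, 3)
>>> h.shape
(29, 3)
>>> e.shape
(29, 29)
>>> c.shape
(3, 3, 29, 29, 3)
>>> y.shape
(29, 29)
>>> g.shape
(17, 29)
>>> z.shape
(17, 29, 29)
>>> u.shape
(29, 17)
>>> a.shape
(3, 3, 29, 29, 29)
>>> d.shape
(29, 29)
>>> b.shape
(29, 3, 29, 3)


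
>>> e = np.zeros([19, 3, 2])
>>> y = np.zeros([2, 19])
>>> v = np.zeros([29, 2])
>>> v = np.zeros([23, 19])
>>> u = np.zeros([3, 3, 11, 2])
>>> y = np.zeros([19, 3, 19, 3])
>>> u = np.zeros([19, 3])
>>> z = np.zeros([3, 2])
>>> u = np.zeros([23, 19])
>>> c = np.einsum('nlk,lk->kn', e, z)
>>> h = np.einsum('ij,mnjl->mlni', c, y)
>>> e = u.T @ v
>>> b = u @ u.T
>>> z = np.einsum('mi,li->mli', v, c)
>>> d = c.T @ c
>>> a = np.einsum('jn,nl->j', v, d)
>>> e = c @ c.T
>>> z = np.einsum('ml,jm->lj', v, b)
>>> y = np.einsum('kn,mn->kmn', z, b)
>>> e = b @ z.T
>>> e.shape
(23, 19)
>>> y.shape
(19, 23, 23)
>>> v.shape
(23, 19)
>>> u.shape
(23, 19)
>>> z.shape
(19, 23)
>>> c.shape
(2, 19)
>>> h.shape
(19, 3, 3, 2)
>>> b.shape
(23, 23)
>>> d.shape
(19, 19)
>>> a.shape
(23,)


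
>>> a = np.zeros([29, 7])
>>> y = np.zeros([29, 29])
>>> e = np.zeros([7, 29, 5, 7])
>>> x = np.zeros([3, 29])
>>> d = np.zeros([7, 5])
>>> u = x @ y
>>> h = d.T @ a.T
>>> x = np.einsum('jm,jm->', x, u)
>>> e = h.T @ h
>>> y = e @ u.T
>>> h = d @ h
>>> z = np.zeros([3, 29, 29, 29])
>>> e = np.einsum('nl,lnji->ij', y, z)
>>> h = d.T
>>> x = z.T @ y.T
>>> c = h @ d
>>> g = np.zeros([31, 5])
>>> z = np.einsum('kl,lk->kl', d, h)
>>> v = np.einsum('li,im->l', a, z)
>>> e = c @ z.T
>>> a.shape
(29, 7)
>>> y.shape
(29, 3)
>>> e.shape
(5, 7)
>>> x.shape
(29, 29, 29, 29)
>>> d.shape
(7, 5)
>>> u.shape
(3, 29)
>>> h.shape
(5, 7)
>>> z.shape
(7, 5)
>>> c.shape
(5, 5)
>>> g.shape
(31, 5)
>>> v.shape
(29,)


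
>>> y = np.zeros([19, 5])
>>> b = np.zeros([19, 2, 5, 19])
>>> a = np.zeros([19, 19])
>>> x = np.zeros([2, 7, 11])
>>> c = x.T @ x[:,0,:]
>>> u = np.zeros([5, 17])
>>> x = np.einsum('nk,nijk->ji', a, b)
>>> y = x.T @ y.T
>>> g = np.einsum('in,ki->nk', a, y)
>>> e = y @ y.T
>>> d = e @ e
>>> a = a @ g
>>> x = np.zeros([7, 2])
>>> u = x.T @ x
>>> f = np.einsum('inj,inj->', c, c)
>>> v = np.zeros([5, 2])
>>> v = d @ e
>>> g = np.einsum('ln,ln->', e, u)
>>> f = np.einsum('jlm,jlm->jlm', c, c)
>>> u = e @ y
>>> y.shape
(2, 19)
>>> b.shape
(19, 2, 5, 19)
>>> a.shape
(19, 2)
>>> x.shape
(7, 2)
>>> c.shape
(11, 7, 11)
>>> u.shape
(2, 19)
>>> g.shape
()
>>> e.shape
(2, 2)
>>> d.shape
(2, 2)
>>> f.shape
(11, 7, 11)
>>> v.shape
(2, 2)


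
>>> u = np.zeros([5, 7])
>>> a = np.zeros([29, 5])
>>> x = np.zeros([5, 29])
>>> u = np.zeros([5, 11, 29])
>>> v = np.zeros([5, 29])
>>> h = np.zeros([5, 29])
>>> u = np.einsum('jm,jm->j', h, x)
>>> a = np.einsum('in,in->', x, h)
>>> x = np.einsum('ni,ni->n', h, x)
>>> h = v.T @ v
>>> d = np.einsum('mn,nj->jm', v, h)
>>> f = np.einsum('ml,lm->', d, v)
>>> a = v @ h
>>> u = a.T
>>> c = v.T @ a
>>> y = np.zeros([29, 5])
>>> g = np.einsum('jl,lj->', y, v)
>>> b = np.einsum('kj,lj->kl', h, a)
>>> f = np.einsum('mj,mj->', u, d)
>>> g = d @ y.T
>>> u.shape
(29, 5)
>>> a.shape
(5, 29)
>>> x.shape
(5,)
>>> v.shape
(5, 29)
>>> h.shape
(29, 29)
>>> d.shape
(29, 5)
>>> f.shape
()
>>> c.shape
(29, 29)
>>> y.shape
(29, 5)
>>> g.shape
(29, 29)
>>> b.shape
(29, 5)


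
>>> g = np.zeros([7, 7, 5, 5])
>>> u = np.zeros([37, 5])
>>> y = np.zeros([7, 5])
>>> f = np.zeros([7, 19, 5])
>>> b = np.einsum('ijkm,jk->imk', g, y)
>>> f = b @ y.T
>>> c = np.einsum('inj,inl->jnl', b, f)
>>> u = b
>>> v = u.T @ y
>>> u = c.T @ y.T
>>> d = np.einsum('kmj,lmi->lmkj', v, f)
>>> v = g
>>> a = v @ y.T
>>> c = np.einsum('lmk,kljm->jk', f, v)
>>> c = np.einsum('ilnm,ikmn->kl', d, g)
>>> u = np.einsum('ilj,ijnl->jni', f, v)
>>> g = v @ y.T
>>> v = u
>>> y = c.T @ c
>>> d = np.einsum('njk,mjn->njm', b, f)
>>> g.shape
(7, 7, 5, 7)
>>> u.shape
(7, 5, 7)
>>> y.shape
(5, 5)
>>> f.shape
(7, 5, 7)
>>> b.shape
(7, 5, 5)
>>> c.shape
(7, 5)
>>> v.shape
(7, 5, 7)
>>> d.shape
(7, 5, 7)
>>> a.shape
(7, 7, 5, 7)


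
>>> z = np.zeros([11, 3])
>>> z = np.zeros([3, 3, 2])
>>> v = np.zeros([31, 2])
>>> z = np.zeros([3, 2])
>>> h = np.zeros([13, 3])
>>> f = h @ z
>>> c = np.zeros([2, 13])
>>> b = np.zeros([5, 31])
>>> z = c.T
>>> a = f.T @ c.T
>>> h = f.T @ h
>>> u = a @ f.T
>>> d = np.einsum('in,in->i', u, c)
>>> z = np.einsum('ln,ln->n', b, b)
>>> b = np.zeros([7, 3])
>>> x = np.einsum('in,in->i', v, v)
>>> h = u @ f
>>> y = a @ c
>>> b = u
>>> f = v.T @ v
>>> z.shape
(31,)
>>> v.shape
(31, 2)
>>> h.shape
(2, 2)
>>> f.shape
(2, 2)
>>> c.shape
(2, 13)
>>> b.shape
(2, 13)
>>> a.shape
(2, 2)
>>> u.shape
(2, 13)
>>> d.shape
(2,)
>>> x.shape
(31,)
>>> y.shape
(2, 13)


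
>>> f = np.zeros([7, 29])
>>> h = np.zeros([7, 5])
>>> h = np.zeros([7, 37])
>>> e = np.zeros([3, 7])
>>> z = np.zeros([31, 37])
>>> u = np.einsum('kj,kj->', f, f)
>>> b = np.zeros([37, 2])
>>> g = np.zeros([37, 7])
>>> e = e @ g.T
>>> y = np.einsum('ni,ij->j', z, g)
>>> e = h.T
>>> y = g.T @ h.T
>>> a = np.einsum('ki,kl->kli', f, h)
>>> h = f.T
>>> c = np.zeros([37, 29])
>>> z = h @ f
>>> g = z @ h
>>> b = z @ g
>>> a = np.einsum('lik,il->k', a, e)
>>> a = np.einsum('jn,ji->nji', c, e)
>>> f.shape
(7, 29)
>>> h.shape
(29, 7)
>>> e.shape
(37, 7)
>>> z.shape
(29, 29)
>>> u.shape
()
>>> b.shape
(29, 7)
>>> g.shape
(29, 7)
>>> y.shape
(7, 7)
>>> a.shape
(29, 37, 7)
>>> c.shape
(37, 29)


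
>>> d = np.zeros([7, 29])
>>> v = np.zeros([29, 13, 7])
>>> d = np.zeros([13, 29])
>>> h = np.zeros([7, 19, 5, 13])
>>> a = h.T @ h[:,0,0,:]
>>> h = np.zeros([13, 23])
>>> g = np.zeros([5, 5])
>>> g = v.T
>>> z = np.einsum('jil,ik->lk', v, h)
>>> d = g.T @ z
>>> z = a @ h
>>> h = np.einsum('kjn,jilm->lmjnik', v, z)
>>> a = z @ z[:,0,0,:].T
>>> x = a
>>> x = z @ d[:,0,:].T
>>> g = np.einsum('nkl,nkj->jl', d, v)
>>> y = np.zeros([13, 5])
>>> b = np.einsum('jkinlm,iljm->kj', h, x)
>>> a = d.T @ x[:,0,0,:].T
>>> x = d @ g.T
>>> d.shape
(29, 13, 23)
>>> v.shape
(29, 13, 7)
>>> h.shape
(19, 23, 13, 7, 5, 29)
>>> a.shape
(23, 13, 13)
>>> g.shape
(7, 23)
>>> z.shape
(13, 5, 19, 23)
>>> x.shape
(29, 13, 7)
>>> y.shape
(13, 5)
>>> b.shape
(23, 19)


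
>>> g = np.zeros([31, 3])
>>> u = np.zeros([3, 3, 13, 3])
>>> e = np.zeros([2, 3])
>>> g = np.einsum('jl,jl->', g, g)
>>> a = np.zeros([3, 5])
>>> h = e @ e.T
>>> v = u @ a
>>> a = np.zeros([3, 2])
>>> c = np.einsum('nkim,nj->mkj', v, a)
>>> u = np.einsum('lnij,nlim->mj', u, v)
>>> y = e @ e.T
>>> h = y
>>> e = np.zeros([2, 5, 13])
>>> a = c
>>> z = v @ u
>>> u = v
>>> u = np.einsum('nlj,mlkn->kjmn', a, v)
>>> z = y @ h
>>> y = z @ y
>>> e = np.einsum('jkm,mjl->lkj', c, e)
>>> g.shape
()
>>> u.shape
(13, 2, 3, 5)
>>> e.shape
(13, 3, 5)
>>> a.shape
(5, 3, 2)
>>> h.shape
(2, 2)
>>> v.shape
(3, 3, 13, 5)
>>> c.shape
(5, 3, 2)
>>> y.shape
(2, 2)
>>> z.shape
(2, 2)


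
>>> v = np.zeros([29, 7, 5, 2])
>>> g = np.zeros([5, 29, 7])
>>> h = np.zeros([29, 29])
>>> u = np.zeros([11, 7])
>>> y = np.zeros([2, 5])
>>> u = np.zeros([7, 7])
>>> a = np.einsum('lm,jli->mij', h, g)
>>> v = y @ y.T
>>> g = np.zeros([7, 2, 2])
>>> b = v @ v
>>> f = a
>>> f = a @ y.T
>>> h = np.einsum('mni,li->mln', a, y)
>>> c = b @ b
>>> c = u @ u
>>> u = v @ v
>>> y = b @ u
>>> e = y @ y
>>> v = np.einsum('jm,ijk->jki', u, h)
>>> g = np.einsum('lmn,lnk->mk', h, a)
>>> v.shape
(2, 7, 29)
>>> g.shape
(2, 5)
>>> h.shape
(29, 2, 7)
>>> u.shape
(2, 2)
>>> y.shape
(2, 2)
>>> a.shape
(29, 7, 5)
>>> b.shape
(2, 2)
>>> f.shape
(29, 7, 2)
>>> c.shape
(7, 7)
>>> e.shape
(2, 2)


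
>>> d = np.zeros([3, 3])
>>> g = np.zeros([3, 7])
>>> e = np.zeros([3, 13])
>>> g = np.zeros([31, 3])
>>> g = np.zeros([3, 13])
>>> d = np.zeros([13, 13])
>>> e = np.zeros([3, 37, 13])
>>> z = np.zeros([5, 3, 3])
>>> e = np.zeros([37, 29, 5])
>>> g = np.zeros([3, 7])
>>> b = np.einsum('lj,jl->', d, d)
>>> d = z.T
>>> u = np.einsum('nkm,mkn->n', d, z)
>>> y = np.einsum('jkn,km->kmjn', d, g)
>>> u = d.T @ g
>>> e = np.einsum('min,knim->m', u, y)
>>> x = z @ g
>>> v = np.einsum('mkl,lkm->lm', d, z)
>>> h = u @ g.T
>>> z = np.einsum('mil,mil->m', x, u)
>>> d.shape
(3, 3, 5)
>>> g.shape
(3, 7)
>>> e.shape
(5,)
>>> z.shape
(5,)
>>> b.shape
()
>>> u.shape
(5, 3, 7)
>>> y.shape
(3, 7, 3, 5)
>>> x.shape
(5, 3, 7)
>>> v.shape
(5, 3)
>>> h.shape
(5, 3, 3)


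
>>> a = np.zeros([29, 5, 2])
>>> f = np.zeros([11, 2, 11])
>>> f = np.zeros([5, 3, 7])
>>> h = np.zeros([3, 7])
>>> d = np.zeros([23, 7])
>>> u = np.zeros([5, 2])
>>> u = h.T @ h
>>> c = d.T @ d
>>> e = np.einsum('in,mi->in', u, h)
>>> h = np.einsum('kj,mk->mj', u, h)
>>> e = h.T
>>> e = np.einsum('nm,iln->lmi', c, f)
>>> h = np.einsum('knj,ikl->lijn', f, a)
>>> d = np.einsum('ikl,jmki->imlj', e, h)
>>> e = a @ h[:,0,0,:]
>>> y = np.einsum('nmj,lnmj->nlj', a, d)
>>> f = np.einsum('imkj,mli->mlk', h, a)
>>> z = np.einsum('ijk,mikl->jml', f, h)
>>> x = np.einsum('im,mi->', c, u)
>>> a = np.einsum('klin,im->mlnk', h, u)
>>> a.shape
(7, 29, 3, 2)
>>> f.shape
(29, 5, 7)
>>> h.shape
(2, 29, 7, 3)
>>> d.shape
(3, 29, 5, 2)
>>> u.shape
(7, 7)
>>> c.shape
(7, 7)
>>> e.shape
(29, 5, 3)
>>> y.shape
(29, 3, 2)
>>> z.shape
(5, 2, 3)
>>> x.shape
()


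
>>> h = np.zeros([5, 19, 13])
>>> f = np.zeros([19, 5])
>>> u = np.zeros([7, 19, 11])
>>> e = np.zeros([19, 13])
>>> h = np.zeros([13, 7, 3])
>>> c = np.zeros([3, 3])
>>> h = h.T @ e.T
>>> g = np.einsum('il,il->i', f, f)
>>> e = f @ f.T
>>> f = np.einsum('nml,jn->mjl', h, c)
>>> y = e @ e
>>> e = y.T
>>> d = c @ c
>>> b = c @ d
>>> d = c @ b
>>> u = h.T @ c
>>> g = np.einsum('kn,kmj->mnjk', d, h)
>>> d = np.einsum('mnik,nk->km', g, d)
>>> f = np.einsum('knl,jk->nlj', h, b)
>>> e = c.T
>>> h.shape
(3, 7, 19)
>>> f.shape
(7, 19, 3)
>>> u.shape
(19, 7, 3)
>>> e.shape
(3, 3)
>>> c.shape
(3, 3)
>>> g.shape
(7, 3, 19, 3)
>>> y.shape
(19, 19)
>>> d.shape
(3, 7)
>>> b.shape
(3, 3)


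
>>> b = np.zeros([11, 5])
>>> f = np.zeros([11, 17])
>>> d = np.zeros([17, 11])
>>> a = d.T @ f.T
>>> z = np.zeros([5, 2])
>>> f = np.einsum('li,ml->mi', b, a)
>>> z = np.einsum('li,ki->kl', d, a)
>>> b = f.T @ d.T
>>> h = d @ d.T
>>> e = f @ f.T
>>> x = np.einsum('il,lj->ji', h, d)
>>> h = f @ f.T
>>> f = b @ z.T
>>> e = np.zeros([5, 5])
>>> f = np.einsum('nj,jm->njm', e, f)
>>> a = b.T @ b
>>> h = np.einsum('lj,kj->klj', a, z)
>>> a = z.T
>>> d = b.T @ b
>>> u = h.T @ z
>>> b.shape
(5, 17)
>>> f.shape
(5, 5, 11)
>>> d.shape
(17, 17)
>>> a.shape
(17, 11)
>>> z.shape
(11, 17)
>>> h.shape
(11, 17, 17)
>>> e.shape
(5, 5)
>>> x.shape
(11, 17)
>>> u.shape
(17, 17, 17)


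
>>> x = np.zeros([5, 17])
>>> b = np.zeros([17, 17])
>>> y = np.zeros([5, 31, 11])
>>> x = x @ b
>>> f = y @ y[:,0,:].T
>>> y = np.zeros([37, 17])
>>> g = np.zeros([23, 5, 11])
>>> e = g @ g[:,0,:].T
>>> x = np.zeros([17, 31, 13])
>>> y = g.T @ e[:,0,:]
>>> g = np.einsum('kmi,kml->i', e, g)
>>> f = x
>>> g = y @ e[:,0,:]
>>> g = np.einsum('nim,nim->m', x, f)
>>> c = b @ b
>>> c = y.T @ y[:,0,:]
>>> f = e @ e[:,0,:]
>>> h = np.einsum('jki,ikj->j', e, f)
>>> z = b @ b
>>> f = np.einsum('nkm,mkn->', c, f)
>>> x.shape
(17, 31, 13)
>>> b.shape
(17, 17)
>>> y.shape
(11, 5, 23)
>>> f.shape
()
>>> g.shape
(13,)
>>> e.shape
(23, 5, 23)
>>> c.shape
(23, 5, 23)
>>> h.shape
(23,)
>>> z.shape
(17, 17)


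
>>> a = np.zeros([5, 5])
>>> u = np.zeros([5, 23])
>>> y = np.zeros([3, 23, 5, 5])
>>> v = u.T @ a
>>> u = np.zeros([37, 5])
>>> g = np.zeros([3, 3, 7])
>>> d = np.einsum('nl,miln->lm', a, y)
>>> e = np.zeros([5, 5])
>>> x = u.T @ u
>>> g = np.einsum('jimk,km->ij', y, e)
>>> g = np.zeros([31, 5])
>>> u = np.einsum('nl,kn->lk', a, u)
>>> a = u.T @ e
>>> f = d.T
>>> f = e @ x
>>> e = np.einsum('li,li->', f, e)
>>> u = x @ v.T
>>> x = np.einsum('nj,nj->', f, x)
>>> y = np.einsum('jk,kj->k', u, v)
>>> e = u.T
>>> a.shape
(37, 5)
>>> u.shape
(5, 23)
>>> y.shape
(23,)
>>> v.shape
(23, 5)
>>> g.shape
(31, 5)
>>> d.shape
(5, 3)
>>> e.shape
(23, 5)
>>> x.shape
()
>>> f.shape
(5, 5)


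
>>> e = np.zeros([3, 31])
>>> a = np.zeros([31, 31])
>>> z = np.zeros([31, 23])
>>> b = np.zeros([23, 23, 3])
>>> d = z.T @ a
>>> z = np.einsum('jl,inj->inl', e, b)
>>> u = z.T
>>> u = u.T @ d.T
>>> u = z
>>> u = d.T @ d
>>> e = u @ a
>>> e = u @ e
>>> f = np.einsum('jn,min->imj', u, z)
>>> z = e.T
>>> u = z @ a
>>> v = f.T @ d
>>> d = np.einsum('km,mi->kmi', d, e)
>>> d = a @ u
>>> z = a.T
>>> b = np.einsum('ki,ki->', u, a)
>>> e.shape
(31, 31)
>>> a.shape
(31, 31)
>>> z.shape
(31, 31)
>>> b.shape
()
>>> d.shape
(31, 31)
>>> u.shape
(31, 31)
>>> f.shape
(23, 23, 31)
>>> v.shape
(31, 23, 31)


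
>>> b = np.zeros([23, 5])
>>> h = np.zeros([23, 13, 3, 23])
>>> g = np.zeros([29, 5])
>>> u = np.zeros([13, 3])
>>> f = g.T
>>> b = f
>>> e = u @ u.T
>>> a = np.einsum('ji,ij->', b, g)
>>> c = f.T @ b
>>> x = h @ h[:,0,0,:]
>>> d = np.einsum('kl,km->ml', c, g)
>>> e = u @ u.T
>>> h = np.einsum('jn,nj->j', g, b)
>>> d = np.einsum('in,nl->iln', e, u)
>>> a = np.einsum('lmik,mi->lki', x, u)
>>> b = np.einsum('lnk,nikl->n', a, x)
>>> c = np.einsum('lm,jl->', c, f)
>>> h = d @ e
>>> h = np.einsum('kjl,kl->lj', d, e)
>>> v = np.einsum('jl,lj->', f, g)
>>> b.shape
(23,)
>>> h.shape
(13, 3)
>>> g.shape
(29, 5)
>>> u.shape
(13, 3)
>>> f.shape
(5, 29)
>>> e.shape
(13, 13)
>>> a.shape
(23, 23, 3)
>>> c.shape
()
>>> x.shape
(23, 13, 3, 23)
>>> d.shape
(13, 3, 13)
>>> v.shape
()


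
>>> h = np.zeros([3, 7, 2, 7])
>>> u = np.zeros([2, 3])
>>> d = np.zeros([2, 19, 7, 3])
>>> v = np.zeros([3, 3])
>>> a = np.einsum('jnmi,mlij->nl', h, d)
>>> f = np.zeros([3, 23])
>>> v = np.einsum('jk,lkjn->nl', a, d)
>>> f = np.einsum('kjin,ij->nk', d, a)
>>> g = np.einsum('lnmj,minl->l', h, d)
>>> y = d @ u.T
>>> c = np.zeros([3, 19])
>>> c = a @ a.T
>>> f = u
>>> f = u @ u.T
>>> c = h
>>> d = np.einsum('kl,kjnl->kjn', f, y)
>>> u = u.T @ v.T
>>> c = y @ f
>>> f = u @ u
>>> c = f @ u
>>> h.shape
(3, 7, 2, 7)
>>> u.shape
(3, 3)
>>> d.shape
(2, 19, 7)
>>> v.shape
(3, 2)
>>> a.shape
(7, 19)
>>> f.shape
(3, 3)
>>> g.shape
(3,)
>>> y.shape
(2, 19, 7, 2)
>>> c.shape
(3, 3)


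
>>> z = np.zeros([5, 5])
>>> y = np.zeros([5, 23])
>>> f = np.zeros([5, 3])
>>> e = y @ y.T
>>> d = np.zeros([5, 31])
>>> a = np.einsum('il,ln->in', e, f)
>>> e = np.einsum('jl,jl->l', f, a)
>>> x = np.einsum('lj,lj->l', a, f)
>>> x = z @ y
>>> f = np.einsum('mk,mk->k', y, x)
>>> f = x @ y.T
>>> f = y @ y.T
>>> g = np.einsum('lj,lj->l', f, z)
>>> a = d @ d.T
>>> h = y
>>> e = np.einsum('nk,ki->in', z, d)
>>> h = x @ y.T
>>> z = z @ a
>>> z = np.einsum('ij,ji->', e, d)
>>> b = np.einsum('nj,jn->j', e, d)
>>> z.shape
()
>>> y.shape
(5, 23)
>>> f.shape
(5, 5)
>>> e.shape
(31, 5)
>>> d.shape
(5, 31)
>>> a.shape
(5, 5)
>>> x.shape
(5, 23)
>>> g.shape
(5,)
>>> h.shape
(5, 5)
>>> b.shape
(5,)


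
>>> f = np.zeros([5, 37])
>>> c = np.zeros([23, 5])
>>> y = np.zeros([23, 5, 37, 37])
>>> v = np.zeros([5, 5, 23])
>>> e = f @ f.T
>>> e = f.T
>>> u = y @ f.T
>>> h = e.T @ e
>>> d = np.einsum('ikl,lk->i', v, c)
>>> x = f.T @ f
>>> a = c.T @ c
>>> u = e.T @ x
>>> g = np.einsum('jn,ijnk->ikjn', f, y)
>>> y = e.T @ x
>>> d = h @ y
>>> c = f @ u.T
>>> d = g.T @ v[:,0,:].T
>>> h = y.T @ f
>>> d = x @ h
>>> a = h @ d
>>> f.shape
(5, 37)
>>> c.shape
(5, 5)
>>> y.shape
(5, 37)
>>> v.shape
(5, 5, 23)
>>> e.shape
(37, 5)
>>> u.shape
(5, 37)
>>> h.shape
(37, 37)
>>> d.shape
(37, 37)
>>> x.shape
(37, 37)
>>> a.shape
(37, 37)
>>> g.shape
(23, 37, 5, 37)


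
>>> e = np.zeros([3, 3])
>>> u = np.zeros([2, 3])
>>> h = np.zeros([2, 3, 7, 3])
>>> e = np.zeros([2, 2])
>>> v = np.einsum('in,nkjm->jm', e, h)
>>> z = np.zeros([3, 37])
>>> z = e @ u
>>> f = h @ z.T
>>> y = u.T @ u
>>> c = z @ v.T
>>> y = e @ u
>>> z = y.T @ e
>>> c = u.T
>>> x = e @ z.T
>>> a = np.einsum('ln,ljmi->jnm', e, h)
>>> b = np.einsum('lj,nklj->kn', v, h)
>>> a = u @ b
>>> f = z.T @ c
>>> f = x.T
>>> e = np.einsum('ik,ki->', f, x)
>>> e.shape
()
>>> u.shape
(2, 3)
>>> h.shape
(2, 3, 7, 3)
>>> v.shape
(7, 3)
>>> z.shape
(3, 2)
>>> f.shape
(3, 2)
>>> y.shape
(2, 3)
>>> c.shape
(3, 2)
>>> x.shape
(2, 3)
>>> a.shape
(2, 2)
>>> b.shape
(3, 2)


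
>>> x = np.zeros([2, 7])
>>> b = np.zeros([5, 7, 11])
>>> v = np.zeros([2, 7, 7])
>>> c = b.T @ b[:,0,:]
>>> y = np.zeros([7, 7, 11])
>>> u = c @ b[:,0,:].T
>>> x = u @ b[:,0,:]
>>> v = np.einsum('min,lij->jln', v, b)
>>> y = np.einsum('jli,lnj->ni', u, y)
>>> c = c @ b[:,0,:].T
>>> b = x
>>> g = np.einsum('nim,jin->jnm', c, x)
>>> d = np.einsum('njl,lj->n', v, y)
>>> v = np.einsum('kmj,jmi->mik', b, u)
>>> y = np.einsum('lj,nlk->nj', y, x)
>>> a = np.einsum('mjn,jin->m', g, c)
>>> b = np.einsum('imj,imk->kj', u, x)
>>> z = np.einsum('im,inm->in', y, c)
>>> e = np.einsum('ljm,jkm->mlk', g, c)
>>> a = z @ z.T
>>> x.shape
(11, 7, 11)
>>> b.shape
(11, 5)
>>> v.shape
(7, 5, 11)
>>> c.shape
(11, 7, 5)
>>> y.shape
(11, 5)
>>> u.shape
(11, 7, 5)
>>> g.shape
(11, 11, 5)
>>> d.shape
(11,)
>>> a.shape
(11, 11)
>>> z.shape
(11, 7)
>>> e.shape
(5, 11, 7)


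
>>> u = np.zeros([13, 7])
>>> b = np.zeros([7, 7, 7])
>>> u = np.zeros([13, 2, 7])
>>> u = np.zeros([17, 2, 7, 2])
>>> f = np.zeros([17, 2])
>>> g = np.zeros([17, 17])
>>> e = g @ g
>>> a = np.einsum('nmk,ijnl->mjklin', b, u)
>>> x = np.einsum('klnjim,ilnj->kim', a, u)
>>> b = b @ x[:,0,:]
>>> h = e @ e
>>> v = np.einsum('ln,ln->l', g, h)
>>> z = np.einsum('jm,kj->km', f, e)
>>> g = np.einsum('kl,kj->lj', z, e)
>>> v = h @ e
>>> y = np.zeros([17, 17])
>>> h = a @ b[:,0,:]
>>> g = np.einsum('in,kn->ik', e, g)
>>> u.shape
(17, 2, 7, 2)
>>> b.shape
(7, 7, 7)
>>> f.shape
(17, 2)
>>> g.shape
(17, 2)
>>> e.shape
(17, 17)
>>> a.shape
(7, 2, 7, 2, 17, 7)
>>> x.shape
(7, 17, 7)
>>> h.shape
(7, 2, 7, 2, 17, 7)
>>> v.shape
(17, 17)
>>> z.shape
(17, 2)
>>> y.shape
(17, 17)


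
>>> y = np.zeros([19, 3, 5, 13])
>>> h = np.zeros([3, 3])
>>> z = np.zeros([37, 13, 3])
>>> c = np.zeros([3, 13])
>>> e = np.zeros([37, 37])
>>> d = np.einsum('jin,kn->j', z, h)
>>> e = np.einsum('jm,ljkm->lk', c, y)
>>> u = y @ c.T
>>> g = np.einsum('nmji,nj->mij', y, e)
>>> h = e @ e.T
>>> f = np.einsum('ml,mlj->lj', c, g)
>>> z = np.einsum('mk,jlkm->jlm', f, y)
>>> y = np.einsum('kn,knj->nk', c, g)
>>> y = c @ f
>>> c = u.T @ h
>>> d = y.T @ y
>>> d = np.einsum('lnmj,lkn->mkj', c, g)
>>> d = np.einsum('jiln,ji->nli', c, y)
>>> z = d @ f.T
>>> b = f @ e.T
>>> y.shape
(3, 5)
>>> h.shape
(19, 19)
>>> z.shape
(19, 3, 13)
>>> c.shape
(3, 5, 3, 19)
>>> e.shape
(19, 5)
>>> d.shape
(19, 3, 5)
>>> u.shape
(19, 3, 5, 3)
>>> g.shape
(3, 13, 5)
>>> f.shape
(13, 5)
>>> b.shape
(13, 19)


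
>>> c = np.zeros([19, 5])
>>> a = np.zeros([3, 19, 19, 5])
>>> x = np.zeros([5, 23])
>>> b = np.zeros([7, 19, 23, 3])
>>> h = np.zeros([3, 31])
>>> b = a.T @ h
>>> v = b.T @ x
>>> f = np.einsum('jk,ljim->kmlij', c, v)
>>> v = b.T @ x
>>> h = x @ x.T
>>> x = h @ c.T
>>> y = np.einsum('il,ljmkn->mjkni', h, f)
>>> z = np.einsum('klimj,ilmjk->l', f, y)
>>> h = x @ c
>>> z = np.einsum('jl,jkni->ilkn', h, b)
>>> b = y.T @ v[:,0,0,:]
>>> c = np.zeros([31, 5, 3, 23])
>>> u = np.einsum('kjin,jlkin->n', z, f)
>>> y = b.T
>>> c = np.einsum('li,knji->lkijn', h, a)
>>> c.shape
(5, 3, 5, 19, 19)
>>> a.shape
(3, 19, 19, 5)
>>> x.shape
(5, 19)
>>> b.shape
(5, 19, 19, 23, 23)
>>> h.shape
(5, 5)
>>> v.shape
(31, 19, 19, 23)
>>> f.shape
(5, 23, 31, 19, 19)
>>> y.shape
(23, 23, 19, 19, 5)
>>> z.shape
(31, 5, 19, 19)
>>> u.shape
(19,)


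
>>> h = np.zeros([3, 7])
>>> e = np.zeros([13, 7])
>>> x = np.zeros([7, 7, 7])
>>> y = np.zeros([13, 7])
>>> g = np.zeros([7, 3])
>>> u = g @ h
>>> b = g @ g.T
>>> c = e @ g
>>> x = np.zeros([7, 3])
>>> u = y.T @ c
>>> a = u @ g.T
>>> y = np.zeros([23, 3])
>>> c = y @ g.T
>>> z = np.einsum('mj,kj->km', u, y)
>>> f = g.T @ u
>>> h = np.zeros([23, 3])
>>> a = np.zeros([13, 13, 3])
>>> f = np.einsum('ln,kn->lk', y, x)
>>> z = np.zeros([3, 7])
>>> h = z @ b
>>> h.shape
(3, 7)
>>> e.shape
(13, 7)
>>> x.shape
(7, 3)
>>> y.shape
(23, 3)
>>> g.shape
(7, 3)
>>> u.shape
(7, 3)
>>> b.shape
(7, 7)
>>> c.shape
(23, 7)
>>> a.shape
(13, 13, 3)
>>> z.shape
(3, 7)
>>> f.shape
(23, 7)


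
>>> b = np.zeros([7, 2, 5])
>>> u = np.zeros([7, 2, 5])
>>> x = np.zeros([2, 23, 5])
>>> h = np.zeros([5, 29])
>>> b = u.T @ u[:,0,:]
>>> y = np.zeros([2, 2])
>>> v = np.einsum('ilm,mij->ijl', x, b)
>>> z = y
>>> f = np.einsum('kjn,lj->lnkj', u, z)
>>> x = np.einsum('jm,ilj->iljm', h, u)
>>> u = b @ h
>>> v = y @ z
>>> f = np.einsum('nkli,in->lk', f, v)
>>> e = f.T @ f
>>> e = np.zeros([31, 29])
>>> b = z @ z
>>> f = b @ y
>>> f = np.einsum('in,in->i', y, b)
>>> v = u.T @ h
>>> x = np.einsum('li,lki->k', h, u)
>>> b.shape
(2, 2)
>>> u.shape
(5, 2, 29)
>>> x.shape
(2,)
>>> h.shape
(5, 29)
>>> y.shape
(2, 2)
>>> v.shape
(29, 2, 29)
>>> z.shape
(2, 2)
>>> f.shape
(2,)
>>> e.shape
(31, 29)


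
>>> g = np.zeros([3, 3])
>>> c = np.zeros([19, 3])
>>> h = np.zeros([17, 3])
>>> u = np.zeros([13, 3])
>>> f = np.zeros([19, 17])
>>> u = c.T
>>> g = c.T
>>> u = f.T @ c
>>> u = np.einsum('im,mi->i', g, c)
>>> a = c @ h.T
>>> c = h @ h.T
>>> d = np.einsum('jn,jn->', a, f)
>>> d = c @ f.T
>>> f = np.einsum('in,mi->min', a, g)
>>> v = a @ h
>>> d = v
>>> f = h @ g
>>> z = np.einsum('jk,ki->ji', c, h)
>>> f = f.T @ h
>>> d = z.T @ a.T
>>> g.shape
(3, 19)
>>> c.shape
(17, 17)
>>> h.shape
(17, 3)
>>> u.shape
(3,)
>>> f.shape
(19, 3)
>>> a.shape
(19, 17)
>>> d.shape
(3, 19)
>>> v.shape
(19, 3)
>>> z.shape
(17, 3)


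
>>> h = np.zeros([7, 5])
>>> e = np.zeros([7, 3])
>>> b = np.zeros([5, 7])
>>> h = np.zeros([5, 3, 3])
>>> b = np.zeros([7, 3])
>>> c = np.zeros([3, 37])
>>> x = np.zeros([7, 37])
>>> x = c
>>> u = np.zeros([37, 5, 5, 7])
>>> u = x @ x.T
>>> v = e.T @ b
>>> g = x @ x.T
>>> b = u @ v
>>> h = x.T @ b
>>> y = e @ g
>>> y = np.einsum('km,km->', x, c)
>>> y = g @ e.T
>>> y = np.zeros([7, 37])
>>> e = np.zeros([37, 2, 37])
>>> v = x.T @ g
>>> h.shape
(37, 3)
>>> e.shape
(37, 2, 37)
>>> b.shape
(3, 3)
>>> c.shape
(3, 37)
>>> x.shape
(3, 37)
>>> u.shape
(3, 3)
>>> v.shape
(37, 3)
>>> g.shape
(3, 3)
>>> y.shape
(7, 37)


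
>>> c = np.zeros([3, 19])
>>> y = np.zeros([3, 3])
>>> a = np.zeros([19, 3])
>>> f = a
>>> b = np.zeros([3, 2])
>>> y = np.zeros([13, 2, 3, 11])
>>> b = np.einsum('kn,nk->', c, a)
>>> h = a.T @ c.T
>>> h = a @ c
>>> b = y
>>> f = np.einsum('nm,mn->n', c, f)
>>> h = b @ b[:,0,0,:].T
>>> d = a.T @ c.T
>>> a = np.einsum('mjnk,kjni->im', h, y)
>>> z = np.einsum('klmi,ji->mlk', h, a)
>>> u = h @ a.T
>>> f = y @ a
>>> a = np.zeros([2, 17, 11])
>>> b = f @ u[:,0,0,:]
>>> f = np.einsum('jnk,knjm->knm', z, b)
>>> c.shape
(3, 19)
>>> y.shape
(13, 2, 3, 11)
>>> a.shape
(2, 17, 11)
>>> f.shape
(13, 2, 11)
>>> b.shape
(13, 2, 3, 11)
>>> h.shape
(13, 2, 3, 13)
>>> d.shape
(3, 3)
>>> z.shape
(3, 2, 13)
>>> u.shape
(13, 2, 3, 11)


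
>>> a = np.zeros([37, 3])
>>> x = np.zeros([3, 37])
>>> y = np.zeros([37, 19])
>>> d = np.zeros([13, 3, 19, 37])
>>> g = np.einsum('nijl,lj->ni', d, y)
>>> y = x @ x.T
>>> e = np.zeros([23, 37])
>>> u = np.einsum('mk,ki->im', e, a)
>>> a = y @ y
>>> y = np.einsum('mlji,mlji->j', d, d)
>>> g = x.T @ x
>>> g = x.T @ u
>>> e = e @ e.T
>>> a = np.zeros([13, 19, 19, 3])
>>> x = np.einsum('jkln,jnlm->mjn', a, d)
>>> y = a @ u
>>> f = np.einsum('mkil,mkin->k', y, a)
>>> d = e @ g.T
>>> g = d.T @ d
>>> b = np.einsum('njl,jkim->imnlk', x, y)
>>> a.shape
(13, 19, 19, 3)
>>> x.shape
(37, 13, 3)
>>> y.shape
(13, 19, 19, 23)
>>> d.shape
(23, 37)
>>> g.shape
(37, 37)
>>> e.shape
(23, 23)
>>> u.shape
(3, 23)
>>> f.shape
(19,)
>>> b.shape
(19, 23, 37, 3, 19)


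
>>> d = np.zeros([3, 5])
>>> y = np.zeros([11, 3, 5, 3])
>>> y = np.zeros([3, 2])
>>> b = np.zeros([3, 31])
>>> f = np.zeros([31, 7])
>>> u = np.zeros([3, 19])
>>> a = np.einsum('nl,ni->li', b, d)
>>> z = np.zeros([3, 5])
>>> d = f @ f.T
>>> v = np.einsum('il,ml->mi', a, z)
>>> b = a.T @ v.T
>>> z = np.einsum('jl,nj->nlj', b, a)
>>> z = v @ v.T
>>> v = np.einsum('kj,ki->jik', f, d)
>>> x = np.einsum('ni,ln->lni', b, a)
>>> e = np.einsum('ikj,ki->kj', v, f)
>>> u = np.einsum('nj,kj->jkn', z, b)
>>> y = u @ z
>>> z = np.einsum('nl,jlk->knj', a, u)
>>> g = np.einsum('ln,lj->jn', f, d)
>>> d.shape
(31, 31)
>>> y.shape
(3, 5, 3)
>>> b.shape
(5, 3)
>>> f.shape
(31, 7)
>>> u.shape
(3, 5, 3)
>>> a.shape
(31, 5)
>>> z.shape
(3, 31, 3)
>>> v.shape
(7, 31, 31)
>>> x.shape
(31, 5, 3)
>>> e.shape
(31, 31)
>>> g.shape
(31, 7)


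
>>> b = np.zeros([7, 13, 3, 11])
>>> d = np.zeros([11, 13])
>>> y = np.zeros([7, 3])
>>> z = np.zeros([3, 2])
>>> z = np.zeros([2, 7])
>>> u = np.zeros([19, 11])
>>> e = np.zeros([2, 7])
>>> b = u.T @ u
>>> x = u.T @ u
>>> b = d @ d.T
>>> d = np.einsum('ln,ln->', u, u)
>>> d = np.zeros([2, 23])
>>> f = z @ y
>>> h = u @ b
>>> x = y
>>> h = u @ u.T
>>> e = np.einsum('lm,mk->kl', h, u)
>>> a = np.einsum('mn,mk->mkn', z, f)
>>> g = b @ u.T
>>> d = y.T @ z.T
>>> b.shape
(11, 11)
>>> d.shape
(3, 2)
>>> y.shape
(7, 3)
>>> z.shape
(2, 7)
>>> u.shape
(19, 11)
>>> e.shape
(11, 19)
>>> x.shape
(7, 3)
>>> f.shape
(2, 3)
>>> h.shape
(19, 19)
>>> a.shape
(2, 3, 7)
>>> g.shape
(11, 19)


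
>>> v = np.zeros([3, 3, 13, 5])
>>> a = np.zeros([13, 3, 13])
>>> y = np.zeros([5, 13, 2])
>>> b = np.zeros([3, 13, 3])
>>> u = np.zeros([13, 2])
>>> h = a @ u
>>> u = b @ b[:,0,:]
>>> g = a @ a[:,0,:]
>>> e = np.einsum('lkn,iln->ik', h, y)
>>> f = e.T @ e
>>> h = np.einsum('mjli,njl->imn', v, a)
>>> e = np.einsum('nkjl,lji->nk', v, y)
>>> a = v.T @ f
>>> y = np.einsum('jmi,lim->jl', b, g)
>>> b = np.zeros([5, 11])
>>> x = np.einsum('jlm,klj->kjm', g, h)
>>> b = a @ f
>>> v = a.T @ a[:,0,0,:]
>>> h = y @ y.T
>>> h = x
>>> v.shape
(3, 3, 13, 3)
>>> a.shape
(5, 13, 3, 3)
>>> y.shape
(3, 13)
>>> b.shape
(5, 13, 3, 3)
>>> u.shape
(3, 13, 3)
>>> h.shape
(5, 13, 13)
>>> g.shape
(13, 3, 13)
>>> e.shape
(3, 3)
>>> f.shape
(3, 3)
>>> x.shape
(5, 13, 13)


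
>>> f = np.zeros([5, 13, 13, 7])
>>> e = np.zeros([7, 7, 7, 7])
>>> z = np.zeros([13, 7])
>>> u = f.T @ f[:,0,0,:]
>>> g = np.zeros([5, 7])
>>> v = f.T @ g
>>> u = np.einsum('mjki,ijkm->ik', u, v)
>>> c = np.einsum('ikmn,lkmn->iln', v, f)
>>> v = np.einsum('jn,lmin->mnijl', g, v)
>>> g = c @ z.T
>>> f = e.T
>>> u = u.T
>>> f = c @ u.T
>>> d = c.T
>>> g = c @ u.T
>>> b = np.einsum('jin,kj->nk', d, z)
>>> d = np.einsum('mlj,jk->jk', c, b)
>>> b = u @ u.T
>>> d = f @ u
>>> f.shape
(7, 5, 13)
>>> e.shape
(7, 7, 7, 7)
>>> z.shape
(13, 7)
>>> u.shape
(13, 7)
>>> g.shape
(7, 5, 13)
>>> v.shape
(13, 7, 13, 5, 7)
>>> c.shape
(7, 5, 7)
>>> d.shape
(7, 5, 7)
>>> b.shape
(13, 13)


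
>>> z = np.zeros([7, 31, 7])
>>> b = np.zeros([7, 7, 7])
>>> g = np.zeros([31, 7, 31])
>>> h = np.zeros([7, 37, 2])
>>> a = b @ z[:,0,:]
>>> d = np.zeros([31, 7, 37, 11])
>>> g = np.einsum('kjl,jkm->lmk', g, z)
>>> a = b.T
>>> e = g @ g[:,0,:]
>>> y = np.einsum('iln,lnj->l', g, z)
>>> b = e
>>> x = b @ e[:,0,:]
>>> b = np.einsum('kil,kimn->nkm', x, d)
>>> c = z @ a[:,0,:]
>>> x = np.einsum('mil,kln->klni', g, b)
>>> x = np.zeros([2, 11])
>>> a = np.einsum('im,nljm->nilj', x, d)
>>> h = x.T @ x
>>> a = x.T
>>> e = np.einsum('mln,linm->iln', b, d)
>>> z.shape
(7, 31, 7)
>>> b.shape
(11, 31, 37)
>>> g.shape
(31, 7, 31)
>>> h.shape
(11, 11)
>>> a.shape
(11, 2)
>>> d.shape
(31, 7, 37, 11)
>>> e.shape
(7, 31, 37)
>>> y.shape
(7,)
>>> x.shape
(2, 11)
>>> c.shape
(7, 31, 7)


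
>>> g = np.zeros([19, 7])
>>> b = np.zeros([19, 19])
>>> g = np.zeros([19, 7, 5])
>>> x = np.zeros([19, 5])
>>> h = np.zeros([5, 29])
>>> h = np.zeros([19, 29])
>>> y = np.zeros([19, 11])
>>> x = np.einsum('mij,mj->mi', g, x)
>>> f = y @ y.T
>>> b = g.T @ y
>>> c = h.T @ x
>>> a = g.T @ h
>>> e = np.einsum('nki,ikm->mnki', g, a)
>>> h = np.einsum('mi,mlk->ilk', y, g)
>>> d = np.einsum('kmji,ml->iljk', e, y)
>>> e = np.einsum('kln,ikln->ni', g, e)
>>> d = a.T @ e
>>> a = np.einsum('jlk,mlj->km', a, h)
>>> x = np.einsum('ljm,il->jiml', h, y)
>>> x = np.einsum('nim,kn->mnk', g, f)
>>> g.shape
(19, 7, 5)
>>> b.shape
(5, 7, 11)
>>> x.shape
(5, 19, 19)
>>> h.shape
(11, 7, 5)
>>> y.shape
(19, 11)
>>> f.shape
(19, 19)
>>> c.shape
(29, 7)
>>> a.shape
(29, 11)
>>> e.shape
(5, 29)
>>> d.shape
(29, 7, 29)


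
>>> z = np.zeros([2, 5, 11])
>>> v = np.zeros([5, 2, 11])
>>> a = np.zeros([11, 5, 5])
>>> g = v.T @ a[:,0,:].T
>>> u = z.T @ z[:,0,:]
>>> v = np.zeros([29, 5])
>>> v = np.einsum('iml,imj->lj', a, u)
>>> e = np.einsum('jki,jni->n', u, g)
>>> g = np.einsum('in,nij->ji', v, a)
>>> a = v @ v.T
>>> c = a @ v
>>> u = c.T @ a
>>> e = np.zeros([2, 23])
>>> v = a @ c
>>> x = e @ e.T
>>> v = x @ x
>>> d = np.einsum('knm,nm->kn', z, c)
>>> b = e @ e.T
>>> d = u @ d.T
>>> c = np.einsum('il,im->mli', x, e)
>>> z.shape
(2, 5, 11)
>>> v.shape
(2, 2)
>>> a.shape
(5, 5)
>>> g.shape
(5, 5)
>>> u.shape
(11, 5)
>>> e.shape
(2, 23)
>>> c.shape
(23, 2, 2)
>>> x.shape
(2, 2)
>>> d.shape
(11, 2)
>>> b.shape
(2, 2)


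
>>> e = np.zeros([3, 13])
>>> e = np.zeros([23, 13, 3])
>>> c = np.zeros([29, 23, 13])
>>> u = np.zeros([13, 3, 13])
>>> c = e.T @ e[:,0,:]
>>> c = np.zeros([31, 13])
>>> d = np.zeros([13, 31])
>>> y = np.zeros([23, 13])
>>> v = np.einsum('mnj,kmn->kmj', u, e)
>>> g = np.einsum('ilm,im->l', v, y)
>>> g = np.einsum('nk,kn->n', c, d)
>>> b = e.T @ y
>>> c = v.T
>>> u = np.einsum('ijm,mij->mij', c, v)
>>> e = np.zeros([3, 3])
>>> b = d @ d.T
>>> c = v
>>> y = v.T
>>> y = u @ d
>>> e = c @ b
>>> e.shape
(23, 13, 13)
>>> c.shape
(23, 13, 13)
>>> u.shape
(23, 13, 13)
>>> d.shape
(13, 31)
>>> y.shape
(23, 13, 31)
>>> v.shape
(23, 13, 13)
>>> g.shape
(31,)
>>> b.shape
(13, 13)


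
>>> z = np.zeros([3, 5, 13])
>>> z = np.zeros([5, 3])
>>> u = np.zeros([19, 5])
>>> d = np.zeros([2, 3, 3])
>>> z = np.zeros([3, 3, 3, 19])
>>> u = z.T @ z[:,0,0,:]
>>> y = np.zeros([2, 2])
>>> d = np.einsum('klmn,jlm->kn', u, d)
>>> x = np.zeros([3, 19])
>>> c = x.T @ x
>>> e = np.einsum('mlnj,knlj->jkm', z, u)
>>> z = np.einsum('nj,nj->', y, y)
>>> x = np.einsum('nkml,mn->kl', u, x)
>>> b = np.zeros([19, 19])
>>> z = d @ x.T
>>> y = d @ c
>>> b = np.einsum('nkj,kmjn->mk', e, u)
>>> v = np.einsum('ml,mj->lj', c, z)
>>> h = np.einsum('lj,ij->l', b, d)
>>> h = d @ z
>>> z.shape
(19, 3)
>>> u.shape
(19, 3, 3, 19)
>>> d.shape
(19, 19)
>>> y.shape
(19, 19)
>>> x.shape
(3, 19)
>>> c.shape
(19, 19)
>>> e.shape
(19, 19, 3)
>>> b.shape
(3, 19)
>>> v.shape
(19, 3)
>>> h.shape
(19, 3)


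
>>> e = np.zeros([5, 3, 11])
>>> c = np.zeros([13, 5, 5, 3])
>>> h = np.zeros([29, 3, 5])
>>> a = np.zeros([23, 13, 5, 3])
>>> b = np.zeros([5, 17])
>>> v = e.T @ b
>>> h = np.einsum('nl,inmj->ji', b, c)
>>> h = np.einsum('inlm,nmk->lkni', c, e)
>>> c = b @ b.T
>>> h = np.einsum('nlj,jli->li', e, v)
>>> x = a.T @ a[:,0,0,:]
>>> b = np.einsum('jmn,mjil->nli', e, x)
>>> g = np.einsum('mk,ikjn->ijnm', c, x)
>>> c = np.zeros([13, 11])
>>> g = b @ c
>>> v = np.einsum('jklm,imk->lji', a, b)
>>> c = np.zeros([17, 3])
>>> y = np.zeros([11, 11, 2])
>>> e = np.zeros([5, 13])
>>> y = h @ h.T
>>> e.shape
(5, 13)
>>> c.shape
(17, 3)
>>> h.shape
(3, 17)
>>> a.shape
(23, 13, 5, 3)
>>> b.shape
(11, 3, 13)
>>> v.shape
(5, 23, 11)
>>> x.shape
(3, 5, 13, 3)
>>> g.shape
(11, 3, 11)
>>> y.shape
(3, 3)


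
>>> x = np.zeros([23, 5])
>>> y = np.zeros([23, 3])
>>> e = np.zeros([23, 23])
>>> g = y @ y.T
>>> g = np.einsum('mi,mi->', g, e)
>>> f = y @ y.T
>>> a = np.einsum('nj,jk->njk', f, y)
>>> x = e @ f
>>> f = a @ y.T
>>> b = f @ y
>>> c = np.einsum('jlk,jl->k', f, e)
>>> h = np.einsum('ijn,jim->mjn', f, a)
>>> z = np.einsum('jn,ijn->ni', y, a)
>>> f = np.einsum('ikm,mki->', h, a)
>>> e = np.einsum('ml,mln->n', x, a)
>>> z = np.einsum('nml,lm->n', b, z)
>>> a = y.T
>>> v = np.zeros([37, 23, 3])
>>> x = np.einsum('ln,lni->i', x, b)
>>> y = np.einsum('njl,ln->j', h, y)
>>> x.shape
(3,)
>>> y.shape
(23,)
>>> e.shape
(3,)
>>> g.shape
()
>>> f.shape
()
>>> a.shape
(3, 23)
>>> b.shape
(23, 23, 3)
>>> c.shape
(23,)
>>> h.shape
(3, 23, 23)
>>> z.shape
(23,)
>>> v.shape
(37, 23, 3)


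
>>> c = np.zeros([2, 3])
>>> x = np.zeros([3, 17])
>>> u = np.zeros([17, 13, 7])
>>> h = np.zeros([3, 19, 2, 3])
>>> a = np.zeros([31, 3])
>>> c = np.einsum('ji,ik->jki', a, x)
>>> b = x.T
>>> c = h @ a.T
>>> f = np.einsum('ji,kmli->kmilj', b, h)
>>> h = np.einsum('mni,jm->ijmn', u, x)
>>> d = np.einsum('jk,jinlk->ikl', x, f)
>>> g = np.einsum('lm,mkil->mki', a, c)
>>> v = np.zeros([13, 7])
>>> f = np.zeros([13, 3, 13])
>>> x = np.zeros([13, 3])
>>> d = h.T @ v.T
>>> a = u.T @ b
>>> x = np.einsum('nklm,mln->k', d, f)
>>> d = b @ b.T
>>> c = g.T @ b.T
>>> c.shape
(2, 19, 17)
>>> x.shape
(17,)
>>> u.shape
(17, 13, 7)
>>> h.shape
(7, 3, 17, 13)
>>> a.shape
(7, 13, 3)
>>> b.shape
(17, 3)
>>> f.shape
(13, 3, 13)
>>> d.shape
(17, 17)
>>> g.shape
(3, 19, 2)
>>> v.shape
(13, 7)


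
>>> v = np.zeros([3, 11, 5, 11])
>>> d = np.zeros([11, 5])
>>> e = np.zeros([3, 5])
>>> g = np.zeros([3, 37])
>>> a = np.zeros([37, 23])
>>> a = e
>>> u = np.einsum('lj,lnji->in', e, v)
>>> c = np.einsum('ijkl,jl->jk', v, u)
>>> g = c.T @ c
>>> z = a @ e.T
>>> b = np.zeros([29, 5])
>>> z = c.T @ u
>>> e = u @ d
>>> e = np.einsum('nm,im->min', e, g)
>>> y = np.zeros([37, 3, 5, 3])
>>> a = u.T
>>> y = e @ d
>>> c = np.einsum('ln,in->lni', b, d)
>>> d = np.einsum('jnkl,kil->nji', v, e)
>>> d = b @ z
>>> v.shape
(3, 11, 5, 11)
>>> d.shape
(29, 11)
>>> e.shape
(5, 5, 11)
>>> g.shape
(5, 5)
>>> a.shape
(11, 11)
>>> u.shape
(11, 11)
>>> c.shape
(29, 5, 11)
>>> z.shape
(5, 11)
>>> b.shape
(29, 5)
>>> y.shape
(5, 5, 5)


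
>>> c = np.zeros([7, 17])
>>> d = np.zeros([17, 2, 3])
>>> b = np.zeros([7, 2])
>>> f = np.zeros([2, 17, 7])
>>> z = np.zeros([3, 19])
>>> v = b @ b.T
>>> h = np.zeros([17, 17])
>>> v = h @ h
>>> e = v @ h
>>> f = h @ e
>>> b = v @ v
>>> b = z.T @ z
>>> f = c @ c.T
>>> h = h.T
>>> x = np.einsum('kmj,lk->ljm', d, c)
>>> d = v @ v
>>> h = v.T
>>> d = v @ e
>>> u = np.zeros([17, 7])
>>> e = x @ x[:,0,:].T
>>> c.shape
(7, 17)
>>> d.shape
(17, 17)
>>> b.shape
(19, 19)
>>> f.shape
(7, 7)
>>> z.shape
(3, 19)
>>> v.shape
(17, 17)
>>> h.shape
(17, 17)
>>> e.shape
(7, 3, 7)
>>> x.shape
(7, 3, 2)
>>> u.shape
(17, 7)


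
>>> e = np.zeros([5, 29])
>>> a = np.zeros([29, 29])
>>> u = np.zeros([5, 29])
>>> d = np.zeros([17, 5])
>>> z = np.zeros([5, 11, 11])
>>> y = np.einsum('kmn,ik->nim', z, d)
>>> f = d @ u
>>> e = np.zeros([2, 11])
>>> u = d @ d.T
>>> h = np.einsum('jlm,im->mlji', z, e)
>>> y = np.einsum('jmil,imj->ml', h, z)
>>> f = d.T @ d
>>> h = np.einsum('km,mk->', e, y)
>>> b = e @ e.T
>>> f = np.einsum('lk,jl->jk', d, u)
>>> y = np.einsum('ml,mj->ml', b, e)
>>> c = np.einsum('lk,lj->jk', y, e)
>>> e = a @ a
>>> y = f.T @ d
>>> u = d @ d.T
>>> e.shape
(29, 29)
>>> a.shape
(29, 29)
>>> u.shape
(17, 17)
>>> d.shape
(17, 5)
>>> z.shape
(5, 11, 11)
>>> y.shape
(5, 5)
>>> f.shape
(17, 5)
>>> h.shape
()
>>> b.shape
(2, 2)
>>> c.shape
(11, 2)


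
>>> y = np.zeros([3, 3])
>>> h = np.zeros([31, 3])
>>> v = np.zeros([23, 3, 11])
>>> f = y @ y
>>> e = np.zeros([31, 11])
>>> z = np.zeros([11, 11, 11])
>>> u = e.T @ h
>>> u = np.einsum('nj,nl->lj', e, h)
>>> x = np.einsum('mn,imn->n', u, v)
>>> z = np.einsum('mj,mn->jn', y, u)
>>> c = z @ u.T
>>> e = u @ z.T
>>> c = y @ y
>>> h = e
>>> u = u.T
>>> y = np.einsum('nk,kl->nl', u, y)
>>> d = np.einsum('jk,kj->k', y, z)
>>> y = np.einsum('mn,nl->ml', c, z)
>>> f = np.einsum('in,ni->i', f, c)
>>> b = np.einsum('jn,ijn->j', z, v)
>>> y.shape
(3, 11)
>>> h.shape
(3, 3)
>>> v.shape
(23, 3, 11)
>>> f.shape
(3,)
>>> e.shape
(3, 3)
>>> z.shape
(3, 11)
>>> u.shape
(11, 3)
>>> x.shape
(11,)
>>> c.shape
(3, 3)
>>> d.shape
(3,)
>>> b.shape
(3,)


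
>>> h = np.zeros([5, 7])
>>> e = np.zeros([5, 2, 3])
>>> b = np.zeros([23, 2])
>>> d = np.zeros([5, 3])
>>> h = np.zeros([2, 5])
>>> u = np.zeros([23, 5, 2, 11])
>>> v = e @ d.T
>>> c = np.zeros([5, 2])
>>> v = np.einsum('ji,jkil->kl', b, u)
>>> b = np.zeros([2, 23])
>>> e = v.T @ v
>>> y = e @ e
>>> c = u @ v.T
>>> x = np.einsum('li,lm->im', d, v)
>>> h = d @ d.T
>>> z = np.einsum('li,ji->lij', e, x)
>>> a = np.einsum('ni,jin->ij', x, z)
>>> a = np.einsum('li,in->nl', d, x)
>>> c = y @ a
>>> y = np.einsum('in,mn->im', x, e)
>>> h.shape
(5, 5)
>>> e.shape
(11, 11)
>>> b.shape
(2, 23)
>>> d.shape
(5, 3)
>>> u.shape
(23, 5, 2, 11)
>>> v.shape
(5, 11)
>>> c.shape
(11, 5)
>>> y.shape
(3, 11)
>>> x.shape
(3, 11)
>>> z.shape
(11, 11, 3)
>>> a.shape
(11, 5)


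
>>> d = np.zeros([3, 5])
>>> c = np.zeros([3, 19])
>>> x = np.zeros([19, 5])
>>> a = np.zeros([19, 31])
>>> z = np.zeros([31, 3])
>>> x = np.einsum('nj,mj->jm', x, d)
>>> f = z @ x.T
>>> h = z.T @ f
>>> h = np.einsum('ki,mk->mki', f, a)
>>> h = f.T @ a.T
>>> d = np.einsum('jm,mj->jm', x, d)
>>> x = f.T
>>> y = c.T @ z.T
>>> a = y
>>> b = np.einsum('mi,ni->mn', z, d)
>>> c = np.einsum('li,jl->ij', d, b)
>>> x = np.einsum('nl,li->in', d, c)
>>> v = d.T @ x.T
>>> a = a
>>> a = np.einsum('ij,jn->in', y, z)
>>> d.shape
(5, 3)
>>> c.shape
(3, 31)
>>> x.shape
(31, 5)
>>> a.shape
(19, 3)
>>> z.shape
(31, 3)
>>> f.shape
(31, 5)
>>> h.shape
(5, 19)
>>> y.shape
(19, 31)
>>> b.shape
(31, 5)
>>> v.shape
(3, 31)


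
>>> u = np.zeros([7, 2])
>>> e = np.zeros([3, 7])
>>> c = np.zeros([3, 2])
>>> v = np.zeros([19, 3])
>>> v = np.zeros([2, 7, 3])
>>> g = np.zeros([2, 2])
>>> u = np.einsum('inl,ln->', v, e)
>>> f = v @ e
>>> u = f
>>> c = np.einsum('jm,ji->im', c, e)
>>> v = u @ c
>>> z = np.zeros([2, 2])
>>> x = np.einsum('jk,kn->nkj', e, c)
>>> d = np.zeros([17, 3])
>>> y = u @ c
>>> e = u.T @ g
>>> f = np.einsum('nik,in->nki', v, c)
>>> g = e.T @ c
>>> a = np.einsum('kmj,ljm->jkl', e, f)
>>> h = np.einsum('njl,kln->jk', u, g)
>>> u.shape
(2, 7, 7)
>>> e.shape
(7, 7, 2)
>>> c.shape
(7, 2)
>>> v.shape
(2, 7, 2)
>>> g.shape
(2, 7, 2)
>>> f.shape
(2, 2, 7)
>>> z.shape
(2, 2)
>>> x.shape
(2, 7, 3)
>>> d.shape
(17, 3)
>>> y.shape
(2, 7, 2)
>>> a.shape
(2, 7, 2)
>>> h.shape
(7, 2)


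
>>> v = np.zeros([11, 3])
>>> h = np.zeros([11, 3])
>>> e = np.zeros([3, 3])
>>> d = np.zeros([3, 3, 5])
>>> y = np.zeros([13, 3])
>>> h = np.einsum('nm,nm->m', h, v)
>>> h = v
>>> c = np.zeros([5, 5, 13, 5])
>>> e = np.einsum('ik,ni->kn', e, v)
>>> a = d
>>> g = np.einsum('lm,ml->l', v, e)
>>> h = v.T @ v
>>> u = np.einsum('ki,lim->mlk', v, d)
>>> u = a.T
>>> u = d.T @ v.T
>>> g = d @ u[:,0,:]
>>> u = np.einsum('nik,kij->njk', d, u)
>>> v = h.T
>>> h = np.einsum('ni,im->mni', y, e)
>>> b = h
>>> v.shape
(3, 3)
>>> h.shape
(11, 13, 3)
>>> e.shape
(3, 11)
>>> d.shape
(3, 3, 5)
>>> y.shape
(13, 3)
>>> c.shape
(5, 5, 13, 5)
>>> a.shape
(3, 3, 5)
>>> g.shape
(3, 3, 11)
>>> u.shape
(3, 11, 5)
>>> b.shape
(11, 13, 3)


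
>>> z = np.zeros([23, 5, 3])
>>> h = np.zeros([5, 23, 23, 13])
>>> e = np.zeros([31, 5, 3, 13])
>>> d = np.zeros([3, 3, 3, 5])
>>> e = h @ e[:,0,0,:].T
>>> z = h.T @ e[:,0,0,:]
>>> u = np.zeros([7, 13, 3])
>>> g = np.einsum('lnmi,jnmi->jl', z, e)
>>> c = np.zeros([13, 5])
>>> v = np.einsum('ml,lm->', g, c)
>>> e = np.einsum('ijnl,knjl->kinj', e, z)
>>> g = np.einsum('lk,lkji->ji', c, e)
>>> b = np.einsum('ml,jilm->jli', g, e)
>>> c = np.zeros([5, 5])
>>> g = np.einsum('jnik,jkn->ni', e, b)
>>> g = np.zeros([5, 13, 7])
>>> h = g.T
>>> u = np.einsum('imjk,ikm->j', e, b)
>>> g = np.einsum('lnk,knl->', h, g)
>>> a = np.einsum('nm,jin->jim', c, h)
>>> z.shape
(13, 23, 23, 31)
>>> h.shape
(7, 13, 5)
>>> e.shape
(13, 5, 23, 23)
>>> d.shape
(3, 3, 3, 5)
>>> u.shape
(23,)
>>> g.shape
()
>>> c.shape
(5, 5)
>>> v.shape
()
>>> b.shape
(13, 23, 5)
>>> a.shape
(7, 13, 5)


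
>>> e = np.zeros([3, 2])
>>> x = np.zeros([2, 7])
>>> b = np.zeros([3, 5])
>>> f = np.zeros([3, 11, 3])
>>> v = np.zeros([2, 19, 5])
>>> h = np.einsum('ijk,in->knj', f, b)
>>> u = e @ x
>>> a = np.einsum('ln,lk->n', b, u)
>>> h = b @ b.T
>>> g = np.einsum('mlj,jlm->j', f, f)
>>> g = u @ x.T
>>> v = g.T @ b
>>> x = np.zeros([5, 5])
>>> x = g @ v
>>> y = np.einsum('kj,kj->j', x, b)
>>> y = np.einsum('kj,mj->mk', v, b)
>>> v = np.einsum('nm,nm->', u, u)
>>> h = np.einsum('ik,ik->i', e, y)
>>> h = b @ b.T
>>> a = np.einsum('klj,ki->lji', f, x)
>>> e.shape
(3, 2)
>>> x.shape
(3, 5)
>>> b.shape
(3, 5)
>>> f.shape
(3, 11, 3)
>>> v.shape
()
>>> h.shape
(3, 3)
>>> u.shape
(3, 7)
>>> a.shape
(11, 3, 5)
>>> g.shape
(3, 2)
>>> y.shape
(3, 2)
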